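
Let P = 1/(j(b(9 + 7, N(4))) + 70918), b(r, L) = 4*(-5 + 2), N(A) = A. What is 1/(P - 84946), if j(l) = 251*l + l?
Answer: -67894/5767323723 ≈ -1.1772e-5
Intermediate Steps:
b(r, L) = -12 (b(r, L) = 4*(-3) = -12)
j(l) = 252*l
P = 1/67894 (P = 1/(252*(-12) + 70918) = 1/(-3024 + 70918) = 1/67894 ≈ 1.4729e-5)
1/(P - 84946) = 1/(1/67894 - 84946) = 1/(-5767323723/67894) = -67894/5767323723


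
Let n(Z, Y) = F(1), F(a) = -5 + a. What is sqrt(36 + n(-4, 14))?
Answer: 4*sqrt(2) ≈ 5.6569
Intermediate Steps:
n(Z, Y) = -4 (n(Z, Y) = -5 + 1 = -4)
sqrt(36 + n(-4, 14)) = sqrt(36 - 4) = sqrt(32) = 4*sqrt(2)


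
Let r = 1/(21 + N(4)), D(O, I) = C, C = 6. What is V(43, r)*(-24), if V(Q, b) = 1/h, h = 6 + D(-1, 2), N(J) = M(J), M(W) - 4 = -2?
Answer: -2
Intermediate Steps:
D(O, I) = 6
M(W) = 2 (M(W) = 4 - 2 = 2)
N(J) = 2
h = 12 (h = 6 + 6 = 12)
r = 1/23 (r = 1/(21 + 2) = 1/23 ≈ 0.043478)
V(Q, b) = 1/12
V(43, r)*(-24) = (1/12)*(-24) = -2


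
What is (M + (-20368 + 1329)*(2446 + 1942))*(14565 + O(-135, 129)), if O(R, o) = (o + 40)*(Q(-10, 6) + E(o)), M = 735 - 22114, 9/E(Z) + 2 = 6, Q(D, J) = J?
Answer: -5334507688707/4 ≈ -1.3336e+12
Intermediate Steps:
E(Z) = 9/4 (E(Z) = 9/(-2 + 6) = 9/4)
M = -21379
O(R, o) = 330 + 33*o/4 (O(R, o) = (o + 40)*(6 + 9/4) = (40 + o)*(33/4) = 330 + 33*o/4)
(M + (-20368 + 1329)*(2446 + 1942))*(14565 + O(-135, 129)) = (-21379 + (-20368 + 1329)*(2446 + 1942))*(14565 + (330 + (33/4)*129)) = (-21379 - 19039*4388)*(14565 + (330 + 4257/4)) = (-21379 - 83543132)*(14565 + 5577/4) = -83564511*63837/4 = -5334507688707/4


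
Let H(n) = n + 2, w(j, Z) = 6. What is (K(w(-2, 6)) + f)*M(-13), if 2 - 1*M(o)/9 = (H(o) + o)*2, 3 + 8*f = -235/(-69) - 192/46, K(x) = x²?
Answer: 367725/23 ≈ 15988.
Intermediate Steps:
H(n) = 2 + n
f = -65/138 (f = -3/8 + (-235/(-69) - 192/46)/8 = -3/8 + (-235*(-1/69) - 192*1/46)/8 = -3/8 + (235/69 - 96/23)/8 = -3/8 + (⅛)*(-53/69) = -3/8 - 53/552 = -65/138 ≈ -0.47101)
M(o) = -18 - 36*o (M(o) = 18 - 9*((2 + o) + o)*2 = 18 - 9*(2 + 2*o)*2 = 18 - 9*(4 + 4*o) = 18 + (-36 - 36*o) = -18 - 36*o)
(K(w(-2, 6)) + f)*M(-13) = (6² - 65/138)*(-18 - 36*(-13)) = (36 - 65/138)*(-18 + 468) = (4903/138)*450 = 367725/23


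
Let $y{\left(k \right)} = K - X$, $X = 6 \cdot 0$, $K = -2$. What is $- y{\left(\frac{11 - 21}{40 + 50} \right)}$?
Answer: $2$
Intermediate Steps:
$X = 0$
$y{\left(k \right)} = -2$ ($y{\left(k \right)} = -2 - 0 = -2 + 0 = -2$)
$- y{\left(\frac{11 - 21}{40 + 50} \right)} = \left(-1\right) \left(-2\right) = 2$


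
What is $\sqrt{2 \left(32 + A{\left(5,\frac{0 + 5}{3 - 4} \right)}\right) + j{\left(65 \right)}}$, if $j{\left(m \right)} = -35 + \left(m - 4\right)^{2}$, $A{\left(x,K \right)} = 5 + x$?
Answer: $\sqrt{3770} \approx 61.4$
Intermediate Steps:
$j{\left(m \right)} = -35 + \left(-4 + m\right)^{2}$
$\sqrt{2 \left(32 + A{\left(5,\frac{0 + 5}{3 - 4} \right)}\right) + j{\left(65 \right)}} = \sqrt{2 \left(32 + \left(5 + 5\right)\right) - \left(35 - \left(-4 + 65\right)^{2}\right)} = \sqrt{2 \left(32 + 10\right) - \left(35 - 61^{2}\right)} = \sqrt{2 \cdot 42 + \left(-35 + 3721\right)} = \sqrt{84 + 3686} = \sqrt{3770}$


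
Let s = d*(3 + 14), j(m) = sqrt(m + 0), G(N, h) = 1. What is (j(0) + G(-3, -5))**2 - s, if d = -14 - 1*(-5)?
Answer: 154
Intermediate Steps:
d = -9 (d = -14 + 5 = -9)
j(m) = sqrt(m)
s = -153 (s = -9*(3 + 14) = -9*17 = -153)
(j(0) + G(-3, -5))**2 - s = (sqrt(0) + 1)**2 - 1*(-153) = (0 + 1)**2 + 153 = 1**2 + 153 = 1 + 153 = 154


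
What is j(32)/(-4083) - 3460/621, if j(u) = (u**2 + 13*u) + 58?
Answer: -5019146/845181 ≈ -5.9385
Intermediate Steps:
j(u) = 58 + u**2 + 13*u
j(32)/(-4083) - 3460/621 = (58 + 32**2 + 13*32)/(-4083) - 3460/621 = (58 + 1024 + 416)*(-1/4083) - 3460*1/621 = 1498*(-1/4083) - 3460/621 = -1498/4083 - 3460/621 = -5019146/845181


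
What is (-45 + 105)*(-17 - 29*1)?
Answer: -2760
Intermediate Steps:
(-45 + 105)*(-17 - 29*1) = 60*(-17 - 29) = 60*(-46) = -2760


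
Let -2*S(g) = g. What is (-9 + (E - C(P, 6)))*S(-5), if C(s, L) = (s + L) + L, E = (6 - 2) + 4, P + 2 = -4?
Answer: -35/2 ≈ -17.500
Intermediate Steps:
P = -6 (P = -2 - 4 = -6)
S(g) = -g/2
E = 8 (E = 4 + 4 = 8)
C(s, L) = s + 2*L (C(s, L) = (L + s) + L = s + 2*L)
(-9 + (E - C(P, 6)))*S(-5) = (-9 + (8 - (-6 + 2*6)))*(-½*(-5)) = (-9 + (8 - (-6 + 12)))*(5/2) = (-9 + (8 - 1*6))*(5/2) = (-9 + (8 - 6))*(5/2) = (-9 + 2)*(5/2) = -7*5/2 = -35/2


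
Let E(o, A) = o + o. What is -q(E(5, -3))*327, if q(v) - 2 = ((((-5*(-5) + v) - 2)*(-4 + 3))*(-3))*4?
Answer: -130146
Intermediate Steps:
E(o, A) = 2*o
q(v) = 278 + 12*v (q(v) = 2 + ((((-5*(-5) + v) - 2)*(-4 + 3))*(-3))*4 = 2 + ((((25 + v) - 2)*(-1))*(-3))*4 = 2 + (((23 + v)*(-1))*(-3))*4 = 2 + ((-23 - v)*(-3))*4 = 2 + (69 + 3*v)*4 = 2 + (276 + 12*v) = 278 + 12*v)
-q(E(5, -3))*327 = -(278 + 12*(2*5))*327 = -(278 + 12*10)*327 = -(278 + 120)*327 = -1*398*327 = -398*327 = -130146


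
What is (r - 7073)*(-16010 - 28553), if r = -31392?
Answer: 1714115795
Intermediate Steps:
(r - 7073)*(-16010 - 28553) = (-31392 - 7073)*(-16010 - 28553) = -38465*(-44563) = 1714115795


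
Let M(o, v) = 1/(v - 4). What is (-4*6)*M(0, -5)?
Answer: 8/3 ≈ 2.6667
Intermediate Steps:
M(o, v) = 1/(-4 + v)
(-4*6)*M(0, -5) = (-4*6)/(-4 - 5) = -24/(-9) = -24*(-1/9) = 8/3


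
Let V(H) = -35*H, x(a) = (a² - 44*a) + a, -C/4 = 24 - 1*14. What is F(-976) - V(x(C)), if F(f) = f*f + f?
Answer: 1067800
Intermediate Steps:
C = -40 (C = -4*(24 - 1*14) = -4*(24 - 14) = -4*10 = -40)
F(f) = f + f² (F(f) = f² + f = f + f²)
x(a) = a² - 43*a
F(-976) - V(x(C)) = -976*(1 - 976) - (-35)*(-40*(-43 - 40)) = -976*(-975) - (-35)*(-40*(-83)) = 951600 - (-35)*3320 = 951600 - 1*(-116200) = 951600 + 116200 = 1067800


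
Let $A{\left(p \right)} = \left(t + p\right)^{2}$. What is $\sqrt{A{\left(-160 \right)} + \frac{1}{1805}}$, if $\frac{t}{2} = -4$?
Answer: $\frac{\sqrt{254721605}}{95} \approx 168.0$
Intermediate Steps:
$t = -8$ ($t = 2 \left(-4\right) = -8$)
$A{\left(p \right)} = \left(-8 + p\right)^{2}$
$\sqrt{A{\left(-160 \right)} + \frac{1}{1805}} = \sqrt{\left(-8 - 160\right)^{2} + \frac{1}{1805}} = \sqrt{\left(-168\right)^{2} + \frac{1}{1805}} = \sqrt{28224 + \frac{1}{1805}} = \sqrt{\frac{50944321}{1805}} = \frac{\sqrt{254721605}}{95}$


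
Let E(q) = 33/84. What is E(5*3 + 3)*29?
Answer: 319/28 ≈ 11.393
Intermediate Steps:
E(q) = 11/28 (E(q) = 33*(1/84) = 11/28)
E(5*3 + 3)*29 = (11/28)*29 = 319/28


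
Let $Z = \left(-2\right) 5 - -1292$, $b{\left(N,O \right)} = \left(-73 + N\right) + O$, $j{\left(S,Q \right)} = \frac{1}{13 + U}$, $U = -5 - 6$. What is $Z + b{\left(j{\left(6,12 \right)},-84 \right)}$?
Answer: $\frac{2251}{2} \approx 1125.5$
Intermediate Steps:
$U = -11$
$j{\left(S,Q \right)} = \frac{1}{2}$ ($j{\left(S,Q \right)} = \frac{1}{13 - 11} = \frac{1}{2}$)
$b{\left(N,O \right)} = -73 + N + O$
$Z = 1282$ ($Z = -10 + 1292 = 1282$)
$Z + b{\left(j{\left(6,12 \right)},-84 \right)} = 1282 - \frac{313}{2} = \frac{2251}{2}$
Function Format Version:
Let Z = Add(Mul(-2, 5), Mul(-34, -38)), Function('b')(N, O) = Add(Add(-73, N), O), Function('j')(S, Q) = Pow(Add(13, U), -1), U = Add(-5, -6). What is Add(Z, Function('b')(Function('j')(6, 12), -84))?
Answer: Rational(2251, 2) ≈ 1125.5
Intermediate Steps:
U = -11
Function('j')(S, Q) = Rational(1, 2) (Function('j')(S, Q) = Pow(Add(13, -11), -1) = Pow(2, -1) = Rational(1, 2))
Function('b')(N, O) = Add(-73, N, O)
Z = 1282 (Z = Add(-10, 1292) = 1282)
Add(Z, Function('b')(Function('j')(6, 12), -84)) = Add(1282, Add(-73, Rational(1, 2), -84)) = Add(1282, Rational(-313, 2)) = Rational(2251, 2)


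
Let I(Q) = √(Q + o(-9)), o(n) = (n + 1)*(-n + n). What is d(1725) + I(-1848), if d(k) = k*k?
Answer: 2975625 + 2*I*√462 ≈ 2.9756e+6 + 42.988*I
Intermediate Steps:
d(k) = k²
o(n) = 0 (o(n) = (1 + n)*0 = 0)
I(Q) = √Q (I(Q) = √(Q + 0) = √Q)
d(1725) + I(-1848) = 1725² + √(-1848) = 2975625 + 2*I*√462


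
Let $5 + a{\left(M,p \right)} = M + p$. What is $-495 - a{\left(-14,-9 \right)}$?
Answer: $-467$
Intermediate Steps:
$a{\left(M,p \right)} = -5 + M + p$ ($a{\left(M,p \right)} = -5 + \left(M + p\right) = -5 + M + p$)
$-495 - a{\left(-14,-9 \right)} = -495 - \left(-5 - 14 - 9\right) = -495 - -28 = -495 + 28 = -467$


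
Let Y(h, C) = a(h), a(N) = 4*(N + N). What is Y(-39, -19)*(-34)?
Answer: 10608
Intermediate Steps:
a(N) = 8*N (a(N) = 4*(2*N) = 8*N)
Y(h, C) = 8*h
Y(-39, -19)*(-34) = (8*(-39))*(-34) = -312*(-34) = 10608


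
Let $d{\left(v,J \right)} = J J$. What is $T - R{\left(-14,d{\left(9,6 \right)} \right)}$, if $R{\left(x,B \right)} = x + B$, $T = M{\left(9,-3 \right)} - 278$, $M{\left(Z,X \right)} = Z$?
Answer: $-291$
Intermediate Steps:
$d{\left(v,J \right)} = J^{2}$
$T = -269$ ($T = 9 - 278 = -269$)
$R{\left(x,B \right)} = B + x$
$T - R{\left(-14,d{\left(9,6 \right)} \right)} = -269 - \left(6^{2} - 14\right) = -269 - \left(36 - 14\right) = -269 - 22 = -291$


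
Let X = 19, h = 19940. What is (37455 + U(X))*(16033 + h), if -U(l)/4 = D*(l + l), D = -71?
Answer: 1735589331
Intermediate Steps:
U(l) = 568*l (U(l) = -(-284)*(l + l) = -(-284)*2*l = -(-568)*l = 568*l)
(37455 + U(X))*(16033 + h) = (37455 + 568*19)*(16033 + 19940) = (37455 + 10792)*35973 = 48247*35973 = 1735589331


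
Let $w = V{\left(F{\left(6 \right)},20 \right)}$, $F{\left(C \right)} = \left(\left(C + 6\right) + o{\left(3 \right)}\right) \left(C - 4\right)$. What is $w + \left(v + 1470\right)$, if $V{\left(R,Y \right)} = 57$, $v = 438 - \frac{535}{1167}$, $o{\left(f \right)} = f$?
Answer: $\frac{2292620}{1167} \approx 1964.5$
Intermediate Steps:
$v = \frac{510611}{1167}$ ($v = 438 - \frac{535}{1167} = \frac{510611}{1167} \approx 437.54$)
$F{\left(C \right)} = \left(-4 + C\right) \left(9 + C\right)$ ($F{\left(C \right)} = \left(\left(C + 6\right) + 3\right) \left(C - 4\right) = \left(\left(6 + C\right) + 3\right) \left(-4 + C\right) = \left(9 + C\right) \left(-4 + C\right) = \left(-4 + C\right) \left(9 + C\right)$)
$w = 57$
$w + \left(v + 1470\right) = 57 + \left(\frac{510611}{1167} + 1470\right) = 57 + \frac{2226101}{1167} = \frac{2292620}{1167}$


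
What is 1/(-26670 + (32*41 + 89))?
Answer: -1/25269 ≈ -3.9574e-5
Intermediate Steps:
1/(-26670 + (32*41 + 89)) = 1/(-26670 + (1312 + 89)) = 1/(-26670 + 1401) = 1/(-25269) = -1/25269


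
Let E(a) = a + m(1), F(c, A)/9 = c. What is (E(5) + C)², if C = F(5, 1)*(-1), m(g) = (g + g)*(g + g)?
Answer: 1296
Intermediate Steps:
F(c, A) = 9*c
m(g) = 4*g² (m(g) = (2*g)*(2*g) = 4*g²)
C = -45 (C = (9*5)*(-1) = 45*(-1) = -45)
E(a) = 4 + a (E(a) = a + 4*1² = a + 4*1 = a + 4 = 4 + a)
(E(5) + C)² = ((4 + 5) - 45)² = (9 - 45)² = (-36)² = 1296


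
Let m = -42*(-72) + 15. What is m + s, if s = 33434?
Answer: 36473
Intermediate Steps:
m = 3039 (m = 3024 + 15 = 3039)
m + s = 3039 + 33434 = 36473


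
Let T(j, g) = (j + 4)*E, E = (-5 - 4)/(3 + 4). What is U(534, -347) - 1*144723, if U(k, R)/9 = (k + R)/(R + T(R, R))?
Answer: -13602279/94 ≈ -1.4471e+5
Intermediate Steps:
E = -9/7 ≈ -1.2857
T(j, g) = -36/7 - 9*j/7 (T(j, g) = (j + 4)*(-9/7) = (4 + j)*(-9/7) = -36/7 - 9*j/7)
U(k, R) = 9*(R + k)/(-36/7 - 2*R/7) (U(k, R) = 9*((k + R)/(R + (-36/7 - 9*R/7))) = 9*((R + k)/(-36/7 - 2*R/7)) = 9*(R + k)/(-36/7 - 2*R/7))
U(534, -347) - 1*144723 = 63*(-347 + 534)/(2*(-18 - 1*(-347))) - 1*144723 = (63/2)*187/(-18 + 347) - 144723 = (63/2)*187/329 - 144723 = (63/2)*(1/329)*187 - 144723 = 1683/94 - 144723 = -13602279/94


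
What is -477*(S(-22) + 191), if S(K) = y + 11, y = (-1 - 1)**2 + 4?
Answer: -100170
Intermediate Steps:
y = 8 (y = (-2)**2 + 4 = 4 + 4 = 8)
S(K) = 19 (S(K) = 8 + 11 = 19)
-477*(S(-22) + 191) = -477*(19 + 191) = -477*210 = -100170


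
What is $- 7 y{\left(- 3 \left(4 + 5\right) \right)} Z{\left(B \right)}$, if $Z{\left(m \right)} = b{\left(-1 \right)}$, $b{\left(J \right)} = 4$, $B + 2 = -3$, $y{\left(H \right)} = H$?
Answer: $756$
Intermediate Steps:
$B = -5$ ($B = -2 - 3 = -5$)
$Z{\left(m \right)} = 4$
$- 7 y{\left(- 3 \left(4 + 5\right) \right)} Z{\left(B \right)} = - 7 \left(- 3 \left(4 + 5\right)\right) 4 = - 7 \left(\left(-3\right) 9\right) 4 = \left(-7\right) \left(-27\right) 4 = 189 \cdot 4 = 756$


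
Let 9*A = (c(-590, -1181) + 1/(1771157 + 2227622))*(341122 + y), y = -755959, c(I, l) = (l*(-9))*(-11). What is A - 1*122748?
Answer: 21549518876772008/3998779 ≈ 5.3890e+9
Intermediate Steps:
c(I, l) = 99*l (c(I, l) = -9*l*(-11) = 99*l)
A = 21550009718896700/3998779 (A = ((99*(-1181) + 1/(1771157 + 2227622))*(341122 - 755959))/9 = ((-116919 + 1/3998779)*(-414837))/9 = (-467533241900/3998779*(-414837))/9 = (1/9)*(193950087470070300/3998779) = 21550009718896700/3998779 ≈ 5.3891e+9)
A - 1*122748 = 21550009718896700/3998779 - 1*122748 = 21550009718896700/3998779 - 122748 = 21549518876772008/3998779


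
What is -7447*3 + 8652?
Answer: -13689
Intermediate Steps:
-7447*3 + 8652 = -22341 + 8652 = -13689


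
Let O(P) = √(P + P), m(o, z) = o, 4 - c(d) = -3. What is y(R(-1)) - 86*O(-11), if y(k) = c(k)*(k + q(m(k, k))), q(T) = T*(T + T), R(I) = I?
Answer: 7 - 86*I*√22 ≈ 7.0 - 403.38*I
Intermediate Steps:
c(d) = 7 (c(d) = 4 - 1*(-3) = 4 + 3 = 7)
q(T) = 2*T² (q(T) = T*(2*T) = 2*T²)
O(P) = √2*√P (O(P) = √(2*P) = √2*√P)
y(k) = 7*k + 14*k² (y(k) = 7*(k + 2*k²) = 7*k + 14*k²)
y(R(-1)) - 86*O(-11) = 7*(-1)*(1 + 2*(-1)) - 86*√2*√(-11) = 7*(-1)*(1 - 2) - 86*√2*I*√11 = 7*(-1)*(-1) - 86*I*√22 = 7 - 86*I*√22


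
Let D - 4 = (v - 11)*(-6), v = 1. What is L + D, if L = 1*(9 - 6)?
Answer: 67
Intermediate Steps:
L = 3 (L = 1*3 = 3)
D = 64 (D = 4 + (1 - 11)*(-6) = 4 - 10*(-6) = 4 + 60 = 64)
L + D = 3 + 64 = 67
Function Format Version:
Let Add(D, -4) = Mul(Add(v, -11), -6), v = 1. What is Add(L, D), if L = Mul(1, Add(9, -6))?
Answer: 67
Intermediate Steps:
L = 3 (L = Mul(1, 3) = 3)
D = 64 (D = Add(4, Mul(Add(1, -11), -6)) = Add(4, Mul(-10, -6)) = Add(4, 60) = 64)
Add(L, D) = Add(3, 64) = 67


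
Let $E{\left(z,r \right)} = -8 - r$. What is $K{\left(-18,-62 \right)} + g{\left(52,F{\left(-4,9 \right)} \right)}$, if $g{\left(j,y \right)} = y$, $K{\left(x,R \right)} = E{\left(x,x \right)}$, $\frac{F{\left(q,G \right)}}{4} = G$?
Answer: $46$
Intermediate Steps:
$F{\left(q,G \right)} = 4 G$
$K{\left(x,R \right)} = -8 - x$
$K{\left(-18,-62 \right)} + g{\left(52,F{\left(-4,9 \right)} \right)} = \left(-8 - -18\right) + 4 \cdot 9 = \left(-8 + 18\right) + 36 = 10 + 36 = 46$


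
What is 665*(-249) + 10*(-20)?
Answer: -165785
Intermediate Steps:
665*(-249) + 10*(-20) = -165585 - 200 = -165785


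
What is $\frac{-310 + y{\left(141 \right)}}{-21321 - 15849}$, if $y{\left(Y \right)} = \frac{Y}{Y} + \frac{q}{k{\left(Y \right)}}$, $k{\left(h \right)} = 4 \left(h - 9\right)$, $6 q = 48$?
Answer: $\frac{20393}{2453220} \approx 0.0083127$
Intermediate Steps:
$q = 8$ ($q = \frac{1}{6} \cdot 48 = 8$)
$k{\left(h \right)} = -36 + 4 h$ ($k{\left(h \right)} = 4 \left(-9 + h\right) = -36 + 4 h$)
$y{\left(Y \right)} = 1 + \frac{8}{-36 + 4 Y}$ ($y{\left(Y \right)} = \frac{Y}{Y} + \frac{8}{-36 + 4 Y} = 1 + \frac{8}{-36 + 4 Y}$)
$\frac{-310 + y{\left(141 \right)}}{-21321 - 15849} = \frac{-310 + \frac{-7 + 141}{-9 + 141}}{-21321 - 15849} = \frac{-310 + \frac{1}{132} \cdot 134}{-37170} = \left(-310 + \frac{1}{132} \cdot 134\right) \left(- \frac{1}{37170}\right) = \left(-310 + \frac{67}{66}\right) \left(- \frac{1}{37170}\right) = \left(- \frac{20393}{66}\right) \left(- \frac{1}{37170}\right) = \frac{20393}{2453220}$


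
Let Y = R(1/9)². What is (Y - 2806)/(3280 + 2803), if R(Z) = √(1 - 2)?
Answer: -401/869 ≈ -0.46145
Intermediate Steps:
R(Z) = I (R(Z) = √(-1) = I)
Y = -1 (Y = I² = -1)
(Y - 2806)/(3280 + 2803) = (-1 - 2806)/(3280 + 2803) = -2807/6083 = -2807*1/6083 = -401/869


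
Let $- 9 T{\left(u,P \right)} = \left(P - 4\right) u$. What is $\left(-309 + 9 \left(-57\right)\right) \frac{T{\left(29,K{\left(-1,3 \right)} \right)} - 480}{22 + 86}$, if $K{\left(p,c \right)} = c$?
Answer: $\frac{587867}{162} \approx 3628.8$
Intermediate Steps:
$T{\left(u,P \right)} = - \frac{u \left(-4 + P\right)}{9}$ ($T{\left(u,P \right)} = - \frac{\left(P - 4\right) u}{9} = - \frac{\left(-4 + P\right) u}{9} = - \frac{u \left(-4 + P\right)}{9}$)
$\left(-309 + 9 \left(-57\right)\right) \frac{T{\left(29,K{\left(-1,3 \right)} \right)} - 480}{22 + 86} = \left(-309 + 9 \left(-57\right)\right) \frac{\frac{1}{9} \cdot 29 \left(4 - 3\right) - 480}{22 + 86} = \left(-309 - 513\right) \frac{\frac{1}{9} \cdot 29 \left(4 - 3\right) - 480}{108} = - 822 \left(\frac{1}{9} \cdot 29 \cdot 1 - 480\right) \frac{1}{108} = - 822 \left(\frac{29}{9} - 480\right) \frac{1}{108} = - 822 \left(\left(- \frac{4291}{9}\right) \frac{1}{108}\right) = \left(-822\right) \left(- \frac{4291}{972}\right) = \frac{587867}{162}$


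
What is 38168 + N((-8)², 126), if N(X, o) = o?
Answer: 38294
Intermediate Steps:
38168 + N((-8)², 126) = 38168 + 126 = 38294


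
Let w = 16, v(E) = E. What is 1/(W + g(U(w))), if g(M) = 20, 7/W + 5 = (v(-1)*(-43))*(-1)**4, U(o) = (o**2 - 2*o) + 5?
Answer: 38/767 ≈ 0.049544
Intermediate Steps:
U(o) = 5 + o**2 - 2*o
W = 7/38 (W = 7/(-5 - 1*(-43)*(-1)**4) = 7/(-5 + 43*1) = 7/(-5 + 43) = 7/38 ≈ 0.18421)
1/(W + g(U(w))) = 1/(7/38 + 20) = 1/(767/38) = 38/767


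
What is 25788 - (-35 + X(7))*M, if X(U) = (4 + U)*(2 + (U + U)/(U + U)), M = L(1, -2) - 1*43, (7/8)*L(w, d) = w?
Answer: 179930/7 ≈ 25704.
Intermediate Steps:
L(w, d) = 8*w/7
M = -293/7 (M = (8/7)*1 - 1*43 = 8/7 - 43 = -293/7 ≈ -41.857)
X(U) = 12 + 3*U (X(U) = (4 + U)*(2 + (2*U)/((2*U))) = (4 + U)*(2 + (2*U)*(1/(2*U))) = (4 + U)*(2 + 1) = (4 + U)*3 = 12 + 3*U)
25788 - (-35 + X(7))*M = 25788 - (-35 + (12 + 3*7))*(-293)/7 = 25788 - (-35 + (12 + 21))*(-293)/7 = 25788 - (-35 + 33)*(-293)/7 = 25788 - (-2)*(-293)/7 = 25788 - 1*586/7 = 25788 - 586/7 = 179930/7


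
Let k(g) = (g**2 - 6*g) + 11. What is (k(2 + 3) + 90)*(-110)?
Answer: -10560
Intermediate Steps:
k(g) = 11 + g**2 - 6*g
(k(2 + 3) + 90)*(-110) = ((11 + (2 + 3)**2 - 6*(2 + 3)) + 90)*(-110) = ((11 + 5**2 - 6*5) + 90)*(-110) = ((11 + 25 - 30) + 90)*(-110) = (6 + 90)*(-110) = 96*(-110) = -10560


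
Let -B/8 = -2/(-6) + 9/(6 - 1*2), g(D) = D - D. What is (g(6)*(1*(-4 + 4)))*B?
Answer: 0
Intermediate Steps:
g(D) = 0
B = -62/3 (B = -8*(-2/(-6) + 9/(6 - 1*2)) = -8*(-2*(-⅙) + 9/(6 - 2)) = -8*(⅓ + 9/4) = -8*31/12 = -62/3 ≈ -20.667)
(g(6)*(1*(-4 + 4)))*B = (0*(1*(-4 + 4)))*(-62/3) = (0*(1*0))*(-62/3) = (0*0)*(-62/3) = 0*(-62/3) = 0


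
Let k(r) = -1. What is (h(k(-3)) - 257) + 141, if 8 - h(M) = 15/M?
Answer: -93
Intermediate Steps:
h(M) = 8 - 15/M
(h(k(-3)) - 257) + 141 = ((8 - 15/(-1)) - 257) + 141 = ((8 - 15*(-1)) - 257) + 141 = ((8 + 15) - 257) + 141 = (23 - 257) + 141 = -234 + 141 = -93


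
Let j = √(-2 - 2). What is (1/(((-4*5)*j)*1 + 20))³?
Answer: (1 + 2*I)³/1000000 ≈ -1.1e-5 - 2.0e-6*I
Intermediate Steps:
j = 2*I (j = √(-4) = 2*I ≈ 2.0*I)
(1/(((-4*5)*j)*1 + 20))³ = (1/(((-4*5)*(2*I))*1 + 20))³ = (1/(-40*I*1 + 20))³ = (1/(-40*I + 20))³ = (1/(20 - 40*I))³ = ((20 + 40*I)/2000)³ = (20 + 40*I)³/8000000000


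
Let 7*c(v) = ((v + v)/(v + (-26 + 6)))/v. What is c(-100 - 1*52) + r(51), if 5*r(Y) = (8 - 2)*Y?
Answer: 184207/3010 ≈ 61.198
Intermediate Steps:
r(Y) = 6*Y/5 (r(Y) = ((8 - 2)*Y)/5 = (6*Y)/5 = 6*Y/5)
c(v) = 2/(7*(-20 + v)) (c(v) = (((v + v)/(v + (-26 + 6)))/v)/7 = (((2*v)/(v - 20))/v)/7 = (((2*v)/(-20 + v))/v)/7 = ((2*v/(-20 + v))/v)/7 = (2/(-20 + v))/7 = 2/(7*(-20 + v)))
c(-100 - 1*52) + r(51) = 2/(7*(-20 + (-100 - 1*52))) + (6/5)*51 = 2/(7*(-20 + (-100 - 52))) + 306/5 = 2/(7*(-20 - 152)) + 306/5 = (2/7)/(-172) + 306/5 = (2/7)*(-1/172) + 306/5 = -1/602 + 306/5 = 184207/3010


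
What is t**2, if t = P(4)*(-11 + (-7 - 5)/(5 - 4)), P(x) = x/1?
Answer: 8464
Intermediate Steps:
P(x) = x (P(x) = x*1 = x)
t = -92 (t = 4*(-11 + (-7 - 5)/(5 - 4)) = 4*(-11 - 12/1) = 4*(-11 - 12*1) = 4*(-11 - 12) = 4*(-23) = -92)
t**2 = (-92)**2 = 8464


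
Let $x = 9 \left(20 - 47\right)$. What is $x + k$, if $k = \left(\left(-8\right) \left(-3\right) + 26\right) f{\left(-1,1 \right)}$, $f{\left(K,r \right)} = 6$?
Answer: $57$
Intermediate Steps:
$k = 300$ ($k = \left(\left(-8\right) \left(-3\right) + 26\right) 6 = \left(24 + 26\right) 6 = 50 \cdot 6 = 300$)
$x = -243$ ($x = 9 \left(-27\right) = -243$)
$x + k = -243 + 300 = 57$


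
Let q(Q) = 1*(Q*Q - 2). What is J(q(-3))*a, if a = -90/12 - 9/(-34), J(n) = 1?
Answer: -123/17 ≈ -7.2353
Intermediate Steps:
q(Q) = -2 + Q² (q(Q) = 1*(Q² - 2) = 1*(-2 + Q²) = -2 + Q²)
a = -123/17 (a = -90*1/12 - 9*(-1/34) = -15/2 + 9/34 = -123/17 ≈ -7.2353)
J(q(-3))*a = 1*(-123/17) = -123/17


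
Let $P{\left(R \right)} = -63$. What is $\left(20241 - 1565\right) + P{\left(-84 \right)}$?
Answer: $18613$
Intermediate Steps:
$\left(20241 - 1565\right) + P{\left(-84 \right)} = \left(20241 - 1565\right) - 63 = 18676 - 63 = 18613$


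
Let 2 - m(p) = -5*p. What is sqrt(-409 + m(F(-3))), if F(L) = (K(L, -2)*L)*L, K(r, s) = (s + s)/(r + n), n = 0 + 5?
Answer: I*sqrt(497) ≈ 22.293*I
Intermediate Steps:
n = 5
K(r, s) = 2*s/(5 + r) (K(r, s) = (s + s)/(r + 5) = (2*s)/(5 + r) = 2*s/(5 + r))
F(L) = -4*L**2/(5 + L) (F(L) = ((2*(-2)/(5 + L))*L)*L = ((-4/(5 + L))*L)*L = (-4*L/(5 + L))*L = -4*L**2/(5 + L))
m(p) = 2 + 5*p (m(p) = 2 - (-5)*p = 2 + 5*p)
sqrt(-409 + m(F(-3))) = sqrt(-409 + (2 + 5*(-4*(-3)**2/(5 - 3)))) = sqrt(-409 + (2 + 5*(-4*9/2))) = sqrt(-409 + (2 + 5*(-4*9*1/2))) = sqrt(-409 + (2 + 5*(-18))) = sqrt(-409 + (2 - 90)) = sqrt(-409 - 88) = sqrt(-497) = I*sqrt(497)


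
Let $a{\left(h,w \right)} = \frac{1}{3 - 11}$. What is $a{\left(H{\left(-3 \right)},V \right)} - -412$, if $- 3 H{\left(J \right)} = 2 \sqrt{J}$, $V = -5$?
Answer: $\frac{3295}{8} \approx 411.88$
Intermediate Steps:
$H{\left(J \right)} = - \frac{2 \sqrt{J}}{3}$
$a{\left(h,w \right)} = - \frac{1}{8}$ ($a{\left(h,w \right)} = \frac{1}{-8} = - \frac{1}{8}$)
$a{\left(H{\left(-3 \right)},V \right)} - -412 = - \frac{1}{8} - -412 = - \frac{1}{8} + 412 = \frac{3295}{8}$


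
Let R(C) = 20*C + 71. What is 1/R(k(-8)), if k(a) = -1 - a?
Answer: 1/211 ≈ 0.0047393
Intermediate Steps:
R(C) = 71 + 20*C
1/R(k(-8)) = 1/(71 + 20*(-1 - 1*(-8))) = 1/(71 + 20*(-1 + 8)) = 1/(71 + 20*7) = 1/(71 + 140) = 1/211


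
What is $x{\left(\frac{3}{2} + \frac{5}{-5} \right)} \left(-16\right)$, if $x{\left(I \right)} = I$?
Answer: $-8$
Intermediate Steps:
$x{\left(\frac{3}{2} + \frac{5}{-5} \right)} \left(-16\right) = \left(\frac{3}{2} + \frac{5}{-5}\right) \left(-16\right) = \left(3 \cdot \frac{1}{2} + 5 \left(- \frac{1}{5}\right)\right) \left(-16\right) = \left(\frac{3}{2} - 1\right) \left(-16\right) = \frac{1}{2} \left(-16\right) = -8$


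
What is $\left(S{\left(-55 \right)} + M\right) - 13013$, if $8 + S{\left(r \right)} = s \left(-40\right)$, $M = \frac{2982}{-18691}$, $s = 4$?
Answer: $- \frac{246369053}{18691} \approx -13181.0$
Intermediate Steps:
$M = - \frac{2982}{18691}$ ($M = 2982 \left(- \frac{1}{18691}\right) = - \frac{2982}{18691} \approx -0.15954$)
$S{\left(r \right)} = -168$ ($S{\left(r \right)} = -8 + 4 \left(-40\right) = -8 - 160 = -168$)
$\left(S{\left(-55 \right)} + M\right) - 13013 = \left(-168 - \frac{2982}{18691}\right) - 13013 = - \frac{3143070}{18691} - 13013 = - \frac{246369053}{18691}$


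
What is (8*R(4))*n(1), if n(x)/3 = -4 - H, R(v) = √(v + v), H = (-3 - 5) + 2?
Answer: 96*√2 ≈ 135.76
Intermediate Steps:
H = -6 (H = -8 + 2 = -6)
R(v) = √2*√v (R(v) = √(2*v) = √2*√v)
n(x) = 6 (n(x) = 3*(-4 - 1*(-6)) = 3*(-4 + 6) = 3*2 = 6)
(8*R(4))*n(1) = (8*(√2*√4))*6 = (8*(√2*2))*6 = (8*(2*√2))*6 = (16*√2)*6 = 96*√2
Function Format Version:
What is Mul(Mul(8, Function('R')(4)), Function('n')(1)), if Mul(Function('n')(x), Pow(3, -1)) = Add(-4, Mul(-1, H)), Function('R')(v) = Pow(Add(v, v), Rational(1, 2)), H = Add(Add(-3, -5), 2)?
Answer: Mul(96, Pow(2, Rational(1, 2))) ≈ 135.76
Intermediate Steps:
H = -6 (H = Add(-8, 2) = -6)
Function('R')(v) = Mul(Pow(2, Rational(1, 2)), Pow(v, Rational(1, 2))) (Function('R')(v) = Pow(Mul(2, v), Rational(1, 2)) = Mul(Pow(2, Rational(1, 2)), Pow(v, Rational(1, 2))))
Function('n')(x) = 6 (Function('n')(x) = Mul(3, Add(-4, Mul(-1, -6))) = Mul(3, Add(-4, 6)) = Mul(3, 2) = 6)
Mul(Mul(8, Function('R')(4)), Function('n')(1)) = Mul(Mul(8, Mul(Pow(2, Rational(1, 2)), Pow(4, Rational(1, 2)))), 6) = Mul(Mul(8, Mul(Pow(2, Rational(1, 2)), 2)), 6) = Mul(Mul(8, Mul(2, Pow(2, Rational(1, 2)))), 6) = Mul(Mul(16, Pow(2, Rational(1, 2))), 6) = Mul(96, Pow(2, Rational(1, 2)))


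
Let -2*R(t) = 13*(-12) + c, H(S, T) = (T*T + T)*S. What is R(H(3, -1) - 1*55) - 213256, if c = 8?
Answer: -213182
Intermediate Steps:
H(S, T) = S*(T + T²) (H(S, T) = (T² + T)*S = (T + T²)*S = S*(T + T²))
R(t) = 74 (R(t) = -(13*(-12) + 8)/2 = -(-156 + 8)/2 = -½*(-148) = 74)
R(H(3, -1) - 1*55) - 213256 = 74 - 213256 = -213182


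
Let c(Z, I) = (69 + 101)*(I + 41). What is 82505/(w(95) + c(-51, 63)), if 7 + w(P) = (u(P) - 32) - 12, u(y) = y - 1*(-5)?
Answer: 82505/17729 ≈ 4.6537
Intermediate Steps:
c(Z, I) = 6970 + 170*I (c(Z, I) = 170*(41 + I) = 6970 + 170*I)
u(y) = 5 + y (u(y) = y + 5 = 5 + y)
w(P) = -46 + P (w(P) = -7 + (((5 + P) - 32) - 12) = -7 + ((-27 + P) - 12) = -7 + (-39 + P) = -46 + P)
82505/(w(95) + c(-51, 63)) = 82505/((-46 + 95) + (6970 + 170*63)) = 82505/(49 + (6970 + 10710)) = 82505/(49 + 17680) = 82505/17729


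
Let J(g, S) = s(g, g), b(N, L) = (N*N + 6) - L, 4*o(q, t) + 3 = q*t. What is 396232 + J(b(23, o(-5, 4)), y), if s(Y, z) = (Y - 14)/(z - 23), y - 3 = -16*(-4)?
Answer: 820598579/2071 ≈ 3.9623e+5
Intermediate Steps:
o(q, t) = -3/4 + q*t/4 (o(q, t) = -3/4 + (q*t)/4 = -3/4 + q*t/4)
b(N, L) = 6 + N**2 - L (b(N, L) = (N**2 + 6) - L = (6 + N**2) - L = 6 + N**2 - L)
y = 67 (y = 3 - 16*(-4) = 3 + 64 = 67)
s(Y, z) = (-14 + Y)/(-23 + z)
J(g, S) = (-14 + g)/(-23 + g)
396232 + J(b(23, o(-5, 4)), y) = 396232 + (-14 + (6 + 23**2 - (-3/4 + (1/4)*(-5)*4)))/(-23 + (6 + 23**2 - (-3/4 + (1/4)*(-5)*4))) = 396232 + (-14 + (6 + 529 - (-3/4 - 5)))/(-23 + (6 + 529 - (-3/4 - 5))) = 396232 + (-14 + (6 + 529 - 1*(-23/4)))/(-23 + (6 + 529 - 1*(-23/4))) = 396232 + (-14 + (6 + 529 + 23/4))/(-23 + (6 + 529 + 23/4)) = 396232 + (-14 + 2163/4)/(-23 + 2163/4) = 396232 + (2107/4)/(2071/4) = 396232 + (4/2071)*(2107/4) = 396232 + 2107/2071 = 820598579/2071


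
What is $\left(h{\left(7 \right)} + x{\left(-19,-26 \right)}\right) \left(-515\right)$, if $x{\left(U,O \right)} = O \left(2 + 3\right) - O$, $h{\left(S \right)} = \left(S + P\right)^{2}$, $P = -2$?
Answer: $40685$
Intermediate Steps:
$h{\left(S \right)} = \left(-2 + S\right)^{2}$ ($h{\left(S \right)} = \left(S - 2\right)^{2} = \left(-2 + S\right)^{2}$)
$x{\left(U,O \right)} = 4 O$ ($x{\left(U,O \right)} = O 5 - O = 5 O - O = 4 O$)
$\left(h{\left(7 \right)} + x{\left(-19,-26 \right)}\right) \left(-515\right) = \left(\left(-2 + 7\right)^{2} + 4 \left(-26\right)\right) \left(-515\right) = \left(5^{2} - 104\right) \left(-515\right) = \left(25 - 104\right) \left(-515\right) = \left(-79\right) \left(-515\right) = 40685$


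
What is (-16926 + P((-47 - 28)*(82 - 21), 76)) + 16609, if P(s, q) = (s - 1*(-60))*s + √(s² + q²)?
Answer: 20655808 + √20936401 ≈ 2.0660e+7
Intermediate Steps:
P(s, q) = √(q² + s²) + s*(60 + s) (P(s, q) = (s + 60)*s + √(q² + s²) = (60 + s)*s + √(q² + s²) = s*(60 + s) + √(q² + s²) = √(q² + s²) + s*(60 + s))
(-16926 + P((-47 - 28)*(82 - 21), 76)) + 16609 = (-16926 + (((-47 - 28)*(82 - 21))² + √(76² + ((-47 - 28)*(82 - 21))²) + 60*((-47 - 28)*(82 - 21)))) + 16609 = (-16926 + ((-75*61)² + √(5776 + (-75*61)²) + 60*(-75*61))) + 16609 = (-16926 + ((-4575)² + √(5776 + (-4575)²) + 60*(-4575))) + 16609 = (-16926 + (20930625 + √(5776 + 20930625) - 274500)) + 16609 = (-16926 + (20930625 + √20936401 - 274500)) + 16609 = (-16926 + (20656125 + √20936401)) + 16609 = (20639199 + √20936401) + 16609 = 20655808 + √20936401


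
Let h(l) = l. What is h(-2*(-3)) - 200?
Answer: -194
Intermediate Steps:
h(-2*(-3)) - 200 = -2*(-3) - 200 = 6 - 200 = -194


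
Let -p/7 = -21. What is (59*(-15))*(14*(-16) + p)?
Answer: 68145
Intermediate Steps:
p = 147 (p = -7*(-21) = 147)
(59*(-15))*(14*(-16) + p) = (59*(-15))*(14*(-16) + 147) = -885*(-224 + 147) = -885*(-77) = 68145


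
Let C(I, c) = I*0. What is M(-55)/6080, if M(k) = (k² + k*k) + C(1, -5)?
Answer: 605/608 ≈ 0.99507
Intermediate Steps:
C(I, c) = 0
M(k) = 2*k² (M(k) = (k² + k*k) + 0 = (k² + k²) + 0 = 2*k² + 0 = 2*k²)
M(-55)/6080 = (2*(-55)²)/6080 = (2*3025)*(1/6080) = 6050*(1/6080) = 605/608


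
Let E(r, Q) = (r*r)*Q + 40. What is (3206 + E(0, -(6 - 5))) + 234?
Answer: 3480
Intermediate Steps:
E(r, Q) = 40 + Q*r² (E(r, Q) = r²*Q + 40 = Q*r² + 40 = 40 + Q*r²)
(3206 + E(0, -(6 - 5))) + 234 = (3206 + (40 - (6 - 5)*0²)) + 234 = (3206 + (40 - 1*1*0)) + 234 = (3206 + (40 - 1*0)) + 234 = (3206 + (40 + 0)) + 234 = (3206 + 40) + 234 = 3246 + 234 = 3480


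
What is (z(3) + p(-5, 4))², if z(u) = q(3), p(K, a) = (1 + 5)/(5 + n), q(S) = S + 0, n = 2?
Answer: 729/49 ≈ 14.878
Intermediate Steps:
q(S) = S
p(K, a) = 6/7 (p(K, a) = (1 + 5)/(5 + 2) = 6/7)
z(u) = 3
(z(3) + p(-5, 4))² = (3 + 6/7)² = (27/7)² = 729/49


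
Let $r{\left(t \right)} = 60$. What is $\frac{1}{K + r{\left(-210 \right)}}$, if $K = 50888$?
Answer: $\frac{1}{50948} \approx 1.9628 \cdot 10^{-5}$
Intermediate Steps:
$\frac{1}{K + r{\left(-210 \right)}} = \frac{1}{50888 + 60} = \frac{1}{50948}$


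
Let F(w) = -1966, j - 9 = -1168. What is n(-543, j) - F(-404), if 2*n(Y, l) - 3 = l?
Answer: 1388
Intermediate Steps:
j = -1159 (j = 9 - 1168 = -1159)
n(Y, l) = 3/2 + l/2
n(-543, j) - F(-404) = (3/2 + (½)*(-1159)) - 1*(-1966) = (3/2 - 1159/2) + 1966 = -578 + 1966 = 1388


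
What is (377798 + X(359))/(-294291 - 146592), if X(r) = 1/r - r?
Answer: -135500602/158276997 ≈ -0.85610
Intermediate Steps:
(377798 + X(359))/(-294291 - 146592) = (377798 + (1/359 - 1*359))/(-294291 - 146592) = (377798 + (1/359 - 359))/(-440883) = (377798 - 128880/359)*(-1/440883) = (135500602/359)*(-1/440883) = -135500602/158276997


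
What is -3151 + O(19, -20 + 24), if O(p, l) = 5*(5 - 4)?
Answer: -3146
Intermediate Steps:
O(p, l) = 5 (O(p, l) = 5*1 = 5)
-3151 + O(19, -20 + 24) = -3151 + 5 = -3146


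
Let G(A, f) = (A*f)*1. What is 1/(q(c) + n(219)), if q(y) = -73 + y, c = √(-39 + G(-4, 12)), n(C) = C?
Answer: 146/21403 - I*√87/21403 ≈ 0.0068215 - 0.0004358*I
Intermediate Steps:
G(A, f) = A*f
c = I*√87 (c = √(-39 - 4*12) = √(-39 - 48) = √(-87) = I*√87 ≈ 9.3274*I)
1/(q(c) + n(219)) = 1/((-73 + I*√87) + 219) = 1/(146 + I*√87)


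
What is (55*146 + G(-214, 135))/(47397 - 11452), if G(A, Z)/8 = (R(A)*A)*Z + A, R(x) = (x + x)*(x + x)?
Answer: -42337479762/35945 ≈ -1.1778e+6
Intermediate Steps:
R(x) = 4*x² (R(x) = (2*x)*(2*x) = 4*x²)
G(A, Z) = 8*A + 32*Z*A³ (G(A, Z) = 8*(((4*A²)*A)*Z + A) = 8*((4*A³)*Z + A) = 8*(4*Z*A³ + A) = 8*(A + 4*Z*A³) = 8*A + 32*Z*A³)
(55*146 + G(-214, 135))/(47397 - 11452) = (55*146 + (8*(-214) + 32*135*(-214)³))/(47397 - 11452) = (8030 + (-1712 + 32*135*(-9800344)))/35945 = (8030 + (-1712 - 42337486080))*(1/35945) = (8030 - 42337487792)*(1/35945) = -42337479762*1/35945 = -42337479762/35945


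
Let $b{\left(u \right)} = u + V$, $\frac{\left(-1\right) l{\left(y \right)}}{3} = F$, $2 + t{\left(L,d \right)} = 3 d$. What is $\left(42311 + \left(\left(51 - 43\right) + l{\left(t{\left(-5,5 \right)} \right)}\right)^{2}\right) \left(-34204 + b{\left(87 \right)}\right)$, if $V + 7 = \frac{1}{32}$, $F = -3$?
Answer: $- \frac{5814724275}{4} \approx -1.4537 \cdot 10^{9}$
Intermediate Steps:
$t{\left(L,d \right)} = -2 + 3 d$
$l{\left(y \right)} = 9$ ($l{\left(y \right)} = \left(-3\right) \left(-3\right) = 9$)
$V = - \frac{223}{32}$ ($V = -7 + \frac{1}{32} = - \frac{223}{32} \approx -6.9688$)
$b{\left(u \right)} = - \frac{223}{32} + u$ ($b{\left(u \right)} = u - \frac{223}{32} = - \frac{223}{32} + u$)
$\left(42311 + \left(\left(51 - 43\right) + l{\left(t{\left(-5,5 \right)} \right)}\right)^{2}\right) \left(-34204 + b{\left(87 \right)}\right) = \left(42311 + \left(\left(51 - 43\right) + 9\right)^{2}\right) \left(-34204 + \left(- \frac{223}{32} + 87\right)\right) = \left(42311 + \left(8 + 9\right)^{2}\right) \left(-34204 + \frac{2561}{32}\right) = \left(42311 + 17^{2}\right) \left(- \frac{1091967}{32}\right) = \left(42311 + 289\right) \left(- \frac{1091967}{32}\right) = 42600 \left(- \frac{1091967}{32}\right) = - \frac{5814724275}{4}$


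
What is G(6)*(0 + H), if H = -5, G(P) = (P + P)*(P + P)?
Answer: -720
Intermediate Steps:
G(P) = 4*P**2 (G(P) = (2*P)*(2*P) = 4*P**2)
G(6)*(0 + H) = (4*6**2)*(0 - 5) = (4*36)*(-5) = 144*(-5) = -720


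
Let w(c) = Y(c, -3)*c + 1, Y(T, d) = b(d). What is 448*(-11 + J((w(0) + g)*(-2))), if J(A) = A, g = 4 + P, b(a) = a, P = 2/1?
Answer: -11200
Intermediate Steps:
P = 2 (P = 2*1 = 2)
Y(T, d) = d
w(c) = 1 - 3*c (w(c) = -3*c + 1 = 1 - 3*c)
g = 6 (g = 4 + 2 = 6)
448*(-11 + J((w(0) + g)*(-2))) = 448*(-11 + ((1 - 3*0) + 6)*(-2)) = 448*(-11 + ((1 + 0) + 6)*(-2)) = 448*(-11 + (1 + 6)*(-2)) = 448*(-11 + 7*(-2)) = 448*(-11 - 14) = 448*(-25) = -11200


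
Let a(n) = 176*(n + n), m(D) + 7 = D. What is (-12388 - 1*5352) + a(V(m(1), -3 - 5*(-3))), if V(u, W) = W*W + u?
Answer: 30836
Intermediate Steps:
m(D) = -7 + D
V(u, W) = u + W² (V(u, W) = W² + u = u + W²)
a(n) = 352*n (a(n) = 176*(2*n) = 352*n)
(-12388 - 1*5352) + a(V(m(1), -3 - 5*(-3))) = (-12388 - 1*5352) + 352*((-7 + 1) + (-3 - 5*(-3))²) = (-12388 - 5352) + 352*(-6 + (-3 + 15)²) = -17740 + 352*(-6 + 12²) = -17740 + 352*(-6 + 144) = -17740 + 352*138 = -17740 + 48576 = 30836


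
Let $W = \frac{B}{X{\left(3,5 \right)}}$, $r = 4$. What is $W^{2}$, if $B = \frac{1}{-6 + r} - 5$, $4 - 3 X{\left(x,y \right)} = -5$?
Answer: $\frac{121}{36} \approx 3.3611$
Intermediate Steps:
$X{\left(x,y \right)} = 3$ ($X{\left(x,y \right)} = \frac{4}{3} - - \frac{5}{3} = \frac{4}{3} + \frac{5}{3} = 3$)
$B = - \frac{11}{2}$ ($B = \frac{1}{-6 + 4} - 5 = \frac{1}{-2} - 5 = - \frac{1}{2} - 5 = - \frac{11}{2} \approx -5.5$)
$W = - \frac{11}{6}$ ($W = - \frac{11}{2 \cdot 3} = \left(- \frac{11}{2}\right) \frac{1}{3} = - \frac{11}{6} \approx -1.8333$)
$W^{2} = \left(- \frac{11}{6}\right)^{2} = \frac{121}{36}$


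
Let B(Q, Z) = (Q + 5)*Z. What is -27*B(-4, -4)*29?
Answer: 3132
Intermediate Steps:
B(Q, Z) = Z*(5 + Q) (B(Q, Z) = (5 + Q)*Z = Z*(5 + Q))
-27*B(-4, -4)*29 = -27*(-4*(5 - 4))*29 = -27*(-4*1)*29 = -27*(-4)*29 = -(-108)*29 = -1*(-3132) = 3132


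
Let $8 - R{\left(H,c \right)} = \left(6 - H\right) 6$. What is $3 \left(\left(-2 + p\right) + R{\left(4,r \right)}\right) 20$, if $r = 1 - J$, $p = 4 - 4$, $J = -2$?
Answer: $-360$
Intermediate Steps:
$p = 0$ ($p = 4 - 4 = 0$)
$r = 3$ ($r = 1 - -2 = 1 + 2 = 3$)
$R{\left(H,c \right)} = -28 + 6 H$ ($R{\left(H,c \right)} = 8 - \left(6 - H\right) 6 = 8 - \left(36 - 6 H\right) = 8 + \left(-36 + 6 H\right) = -28 + 6 H$)
$3 \left(\left(-2 + p\right) + R{\left(4,r \right)}\right) 20 = 3 \left(\left(-2 + 0\right) + \left(-28 + 6 \cdot 4\right)\right) 20 = 3 \left(-2 + \left(-28 + 24\right)\right) 20 = 3 \left(-2 - 4\right) 20 = 3 \left(-6\right) 20 = \left(-18\right) 20 = -360$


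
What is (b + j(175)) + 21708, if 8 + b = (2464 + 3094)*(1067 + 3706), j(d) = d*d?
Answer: 26580659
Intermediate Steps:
j(d) = d²
b = 26528326 (b = -8 + (2464 + 3094)*(1067 + 3706) = -8 + 5558*4773 = -8 + 26528334 = 26528326)
(b + j(175)) + 21708 = (26528326 + 175²) + 21708 = (26528326 + 30625) + 21708 = 26558951 + 21708 = 26580659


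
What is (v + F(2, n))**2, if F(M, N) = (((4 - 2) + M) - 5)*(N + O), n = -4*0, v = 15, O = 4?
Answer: 121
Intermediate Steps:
n = 0
F(M, N) = (-3 + M)*(4 + N) (F(M, N) = (((4 - 2) + M) - 5)*(N + 4) = ((2 + M) - 5)*(4 + N) = (-3 + M)*(4 + N))
(v + F(2, n))**2 = (15 + (-12 - 3*0 + 4*2 + 2*0))**2 = (15 + (-12 + 0 + 8 + 0))**2 = (15 - 4)**2 = 11**2 = 121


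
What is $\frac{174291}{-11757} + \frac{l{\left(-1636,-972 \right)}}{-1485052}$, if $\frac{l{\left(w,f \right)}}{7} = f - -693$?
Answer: $- \frac{86269412237}{5819918788} \approx -14.823$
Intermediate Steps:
$l{\left(w,f \right)} = 4851 + 7 f$ ($l{\left(w,f \right)} = 7 \left(f - -693\right) = 7 \left(f + 693\right) = 7 \left(693 + f\right) = 4851 + 7 f$)
$\frac{174291}{-11757} + \frac{l{\left(-1636,-972 \right)}}{-1485052} = \frac{174291}{-11757} + \frac{4851 + 7 \left(-972\right)}{-1485052} = 174291 \left(- \frac{1}{11757}\right) + \left(4851 - 6804\right) \left(- \frac{1}{1485052}\right) = - \frac{58097}{3919} - - \frac{1953}{1485052} = - \frac{58097}{3919} + \frac{1953}{1485052} = - \frac{86269412237}{5819918788}$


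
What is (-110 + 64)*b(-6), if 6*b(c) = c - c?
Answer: 0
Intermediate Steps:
b(c) = 0 (b(c) = (c - c)/6 = (1/6)*0 = 0)
(-110 + 64)*b(-6) = (-110 + 64)*0 = -46*0 = 0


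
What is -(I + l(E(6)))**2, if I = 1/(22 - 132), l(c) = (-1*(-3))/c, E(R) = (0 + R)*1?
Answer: -729/3025 ≈ -0.24099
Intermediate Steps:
E(R) = R (E(R) = R*1 = R)
l(c) = 3/c
I = -1/110 (I = 1/(-110) = -1/110 ≈ -0.0090909)
-(I + l(E(6)))**2 = -(-1/110 + 3/6)**2 = -(-1/110 + 3*(1/6))**2 = -(-1/110 + 1/2)**2 = -(27/55)**2 = -1*729/3025 = -729/3025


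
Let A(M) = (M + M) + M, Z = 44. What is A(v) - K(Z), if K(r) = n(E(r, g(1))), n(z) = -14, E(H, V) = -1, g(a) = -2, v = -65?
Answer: -181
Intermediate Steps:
A(M) = 3*M (A(M) = 2*M + M = 3*M)
K(r) = -14
A(v) - K(Z) = 3*(-65) - 1*(-14) = -195 + 14 = -181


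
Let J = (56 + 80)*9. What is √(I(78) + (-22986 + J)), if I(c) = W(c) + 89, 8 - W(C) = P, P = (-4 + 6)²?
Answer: I*√21669 ≈ 147.2*I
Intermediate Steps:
P = 4 (P = 2² = 4)
W(C) = 4 (W(C) = 8 - 1*4 = 8 - 4 = 4)
I(c) = 93 (I(c) = 4 + 89 = 93)
J = 1224 (J = 136*9 = 1224)
√(I(78) + (-22986 + J)) = √(93 + (-22986 + 1224)) = √(93 - 21762) = √(-21669) = I*√21669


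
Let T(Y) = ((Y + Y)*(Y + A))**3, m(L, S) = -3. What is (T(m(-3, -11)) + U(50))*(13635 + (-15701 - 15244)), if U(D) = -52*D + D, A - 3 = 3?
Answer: 145092420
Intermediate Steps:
A = 6 (A = 3 + 3 = 6)
U(D) = -51*D
T(Y) = 8*Y**3*(6 + Y)**3 (T(Y) = ((Y + Y)*(Y + 6))**3 = ((2*Y)*(6 + Y))**3 = (2*Y*(6 + Y))**3 = 8*Y**3*(6 + Y)**3)
(T(m(-3, -11)) + U(50))*(13635 + (-15701 - 15244)) = (8*(-3)**3*(6 - 3)**3 - 51*50)*(13635 + (-15701 - 15244)) = (8*(-27)*3**3 - 2550)*(13635 - 30945) = (8*(-27)*27 - 2550)*(-17310) = (-5832 - 2550)*(-17310) = -8382*(-17310) = 145092420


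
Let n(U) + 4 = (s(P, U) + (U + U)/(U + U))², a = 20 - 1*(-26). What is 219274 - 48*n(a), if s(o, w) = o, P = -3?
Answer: 219274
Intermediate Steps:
a = 46 (a = 20 + 26 = 46)
n(U) = 0 (n(U) = -4 + (-3 + (U + U)/(U + U))² = -4 + (-3 + (2*U)/((2*U)))² = -4 + (-3 + (2*U)*(1/(2*U)))² = -4 + (-3 + 1)² = -4 + (-2)² = -4 + 4 = 0)
219274 - 48*n(a) = 219274 - 48*0 = 219274 - 1*0 = 219274 + 0 = 219274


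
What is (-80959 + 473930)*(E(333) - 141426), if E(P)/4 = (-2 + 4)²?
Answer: -55570029110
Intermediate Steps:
E(P) = 16 (E(P) = 4*(-2 + 4)² = 4*2² = 4*4 = 16)
(-80959 + 473930)*(E(333) - 141426) = (-80959 + 473930)*(16 - 141426) = 392971*(-141410) = -55570029110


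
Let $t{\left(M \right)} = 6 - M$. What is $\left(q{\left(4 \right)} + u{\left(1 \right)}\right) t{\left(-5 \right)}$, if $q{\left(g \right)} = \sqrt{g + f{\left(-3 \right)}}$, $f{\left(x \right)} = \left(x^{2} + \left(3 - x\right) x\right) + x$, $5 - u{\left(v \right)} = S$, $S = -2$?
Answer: $77 + 22 i \sqrt{2} \approx 77.0 + 31.113 i$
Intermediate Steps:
$u{\left(v \right)} = 7$ ($u{\left(v \right)} = 5 - -2 = 5 + 2 = 7$)
$f{\left(x \right)} = x + x^{2} + x \left(3 - x\right)$ ($f{\left(x \right)} = \left(x^{2} + x \left(3 - x\right)\right) + x = x + x^{2} + x \left(3 - x\right)$)
$q{\left(g \right)} = \sqrt{-12 + g}$ ($q{\left(g \right)} = \sqrt{g + 4 \left(-3\right)} = \sqrt{g - 12} = \sqrt{-12 + g}$)
$\left(q{\left(4 \right)} + u{\left(1 \right)}\right) t{\left(-5 \right)} = \left(\sqrt{-12 + 4} + 7\right) \left(6 - -5\right) = \left(\sqrt{-8} + 7\right) \left(6 + 5\right) = \left(2 i \sqrt{2} + 7\right) 11 = \left(7 + 2 i \sqrt{2}\right) 11 = 77 + 22 i \sqrt{2}$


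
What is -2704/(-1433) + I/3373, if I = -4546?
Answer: 2606174/4833509 ≈ 0.53919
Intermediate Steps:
-2704/(-1433) + I/3373 = -2704/(-1433) - 4546/3373 = -2704*(-1/1433) - 4546*1/3373 = 2704/1433 - 4546/3373 = 2606174/4833509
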